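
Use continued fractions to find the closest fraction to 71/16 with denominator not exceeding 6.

22/5

Expand x = 71/16 as a continued fraction with the Euclidean algorithm:
  71 = 4*16 + 7, so a_0 = 4.
  16 = 2*7 + 2, so a_1 = 2.
  7 = 3*2 + 1, so a_2 = 3.
  2 = 2*1 + 0, so a_3 = 2.
so x = [4; 2, 3, 2].
Convergents (p_i = a_i*p_{i-1} + p_{i-2}, q_i = a_i*q_{i-1} + q_{i-2} with p_{-2}=0, p_{-1}=1, q_{-2}=1, q_{-1}=0), until the denominator exceeds 6:
  i=0: a_0=4, p_0 = 4*1 + 0 = 4, q_0 = 4*0 + 1 = 1.
  i=1: a_1=2, p_1 = 2*4 + 1 = 9, q_1 = 2*1 + 0 = 2.
  i=2: a_2=3, p_2 = 3*9 + 4 = 31, q_2 = 3*2 + 1 = 7.
q_2 = 7 > 6, so the last convergent with denominator <= 6 is p_1/q_1 = 9/2.
The closest fraction with denominator <= 6 is either p_1/q_1 or the intermediate fraction (k*p_1 + p_0)/(k*q_1 + q_0) with the largest k >= 1 whose denominator stays <= 6; these approach x as k grows, and every other convergent or intermediate fraction in range is farther away.
Largest k: floor((6 - q_0)/q_1) = floor((6 - 1)/2) = 2.
That gives (2*9 + 4)/(2*2 + 1) = 22/5.
Compare the errors: |x - 9/2| = |71*2 - 9*16|/(16*2) = 2/32, and |x - 22/5| = |71*5 - 22*16|/(16*5) = 3/80.
Cross-multiplying, 3*32 = 96 < 160 = 2*80, so 3/80 is smaller: the intermediate fraction 22/5 is closer to x than 9/2.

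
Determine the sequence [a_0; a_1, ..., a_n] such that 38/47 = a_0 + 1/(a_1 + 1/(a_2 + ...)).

Run the Euclidean algorithm on 38 and 47; the successive quotients are the partial quotients a_0, a_1, ... (each step inverts the fractional part left over by the previous one):
  38 = 0*47 + 38, so a_0 = 0.
  47 = 1*38 + 9, so a_1 = 1.
  38 = 4*9 + 2, so a_2 = 4.
  9 = 4*2 + 1, so a_3 = 4.
  2 = 2*1 + 0, so a_4 = 2.
The remainder reaches 0 after 5 divisions, so the expansion has 5 partial quotients, read off in order.

[0; 1, 4, 4, 2]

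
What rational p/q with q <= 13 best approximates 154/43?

Expand x = 154/43 as a continued fraction with the Euclidean algorithm:
  154 = 3*43 + 25, so a_0 = 3.
  43 = 1*25 + 18, so a_1 = 1.
  25 = 1*18 + 7, so a_2 = 1.
  18 = 2*7 + 4, so a_3 = 2.
  7 = 1*4 + 3, so a_4 = 1.
  4 = 1*3 + 1, so a_5 = 1.
  3 = 3*1 + 0, so a_6 = 3.
so x = [3; 1, 1, 2, 1, 1, 3].
Convergents (p_i = a_i*p_{i-1} + p_{i-2}, q_i = a_i*q_{i-1} + q_{i-2} with p_{-2}=0, p_{-1}=1, q_{-2}=1, q_{-1}=0), until the denominator exceeds 13:
  i=0: a_0=3, p_0 = 3*1 + 0 = 3, q_0 = 3*0 + 1 = 1.
  i=1: a_1=1, p_1 = 1*3 + 1 = 4, q_1 = 1*1 + 0 = 1.
  i=2: a_2=1, p_2 = 1*4 + 3 = 7, q_2 = 1*1 + 1 = 2.
  i=3: a_3=2, p_3 = 2*7 + 4 = 18, q_3 = 2*2 + 1 = 5.
  i=4: a_4=1, p_4 = 1*18 + 7 = 25, q_4 = 1*5 + 2 = 7.
  i=5: a_5=1, p_5 = 1*25 + 18 = 43, q_5 = 1*7 + 5 = 12.
  i=6: a_6=3, p_6 = 3*43 + 25 = 154, q_6 = 3*12 + 7 = 43.
q_6 = 43 > 13, so the last convergent with denominator <= 13 is p_5/q_5 = 43/12.
The closest fraction with denominator <= 13 is either p_5/q_5 or the intermediate fraction (k*p_5 + p_4)/(k*q_5 + q_4) with the largest k >= 1 whose denominator stays <= 13; these approach x as k grows, and every other convergent or intermediate fraction in range is farther away.
Largest k: floor((13 - q_4)/q_5) = floor((13 - 7)/12) = 0.
Since k = 0, no intermediate fraction beyond p_5/q_5 has denominator <= 13, so the convergent 43/12 is the closest (its error is |154*12 - 43*43|/(43*12) = 1/516).

43/12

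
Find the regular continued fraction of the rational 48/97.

Run the Euclidean algorithm on 48 and 97; the successive quotients are the partial quotients a_0, a_1, ... (each step inverts the fractional part left over by the previous one):
  48 = 0*97 + 48, so a_0 = 0.
  97 = 2*48 + 1, so a_1 = 2.
  48 = 48*1 + 0, so a_2 = 48.
The remainder reaches 0 after 3 divisions, so the expansion has 3 partial quotients, read off in order.

[0; 2, 48]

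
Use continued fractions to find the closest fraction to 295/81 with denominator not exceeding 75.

Expand x = 295/81 as a continued fraction with the Euclidean algorithm:
  295 = 3*81 + 52, so a_0 = 3.
  81 = 1*52 + 29, so a_1 = 1.
  52 = 1*29 + 23, so a_2 = 1.
  29 = 1*23 + 6, so a_3 = 1.
  23 = 3*6 + 5, so a_4 = 3.
  6 = 1*5 + 1, so a_5 = 1.
  5 = 5*1 + 0, so a_6 = 5.
so x = [3; 1, 1, 1, 3, 1, 5].
Convergents (p_i = a_i*p_{i-1} + p_{i-2}, q_i = a_i*q_{i-1} + q_{i-2} with p_{-2}=0, p_{-1}=1, q_{-2}=1, q_{-1}=0), until the denominator exceeds 75:
  i=0: a_0=3, p_0 = 3*1 + 0 = 3, q_0 = 3*0 + 1 = 1.
  i=1: a_1=1, p_1 = 1*3 + 1 = 4, q_1 = 1*1 + 0 = 1.
  i=2: a_2=1, p_2 = 1*4 + 3 = 7, q_2 = 1*1 + 1 = 2.
  i=3: a_3=1, p_3 = 1*7 + 4 = 11, q_3 = 1*2 + 1 = 3.
  i=4: a_4=3, p_4 = 3*11 + 7 = 40, q_4 = 3*3 + 2 = 11.
  i=5: a_5=1, p_5 = 1*40 + 11 = 51, q_5 = 1*11 + 3 = 14.
  i=6: a_6=5, p_6 = 5*51 + 40 = 295, q_6 = 5*14 + 11 = 81.
q_6 = 81 > 75, so the last convergent with denominator <= 75 is p_5/q_5 = 51/14.
The closest fraction with denominator <= 75 is either p_5/q_5 or the intermediate fraction (k*p_5 + p_4)/(k*q_5 + q_4) with the largest k >= 1 whose denominator stays <= 75; these approach x as k grows, and every other convergent or intermediate fraction in range is farther away.
Largest k: floor((75 - q_4)/q_5) = floor((75 - 11)/14) = 4.
That gives (4*51 + 40)/(4*14 + 11) = 244/67.
Compare the errors: |x - 51/14| = |295*14 - 51*81|/(81*14) = 1/1134, and |x - 244/67| = |295*67 - 244*81|/(81*67) = 1/5427.
Cross-multiplying, 1*1134 = 1134 < 5427 = 1*5427, so 1/5427 is smaller: the intermediate fraction 244/67 is closer to x than 51/14.

244/67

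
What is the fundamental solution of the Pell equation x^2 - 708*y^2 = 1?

First expand sqrt(708) as a continued fraction. With x_i = (sqrt(708) + m_i)/d_i and (m_0, d_0) = (0, 1): a_0 = floor(sqrt(708)) = 26, since 26^2 = 676 <= 708 < 729 = 27^2.
Iterate m_{i+1} = d_i*a_i - m_i, d_{i+1} = (708 - m_{i+1}^2)/d_i, a_{i+1} = floor((a_0 + m_{i+1})/d_{i+1}):
  m_1 = 1*26 - 0 = 26, d_1 = (708 - 26^2)/1 = 32/1 = 32, a_1 = floor((26 + 26)/32) = 1.
  m_2 = 32*1 - 26 = 6, d_2 = (708 - 6^2)/32 = 672/32 = 21, a_2 = floor((26 + 6)/21) = 1.
  m_3 = 21*1 - 6 = 15, d_3 = (708 - 15^2)/21 = 483/21 = 23, a_3 = floor((26 + 15)/23) = 1.
  m_4 = 23*1 - 15 = 8, d_4 = (708 - 8^2)/23 = 644/23 = 28, a_4 = floor((26 + 8)/28) = 1.
  m_5 = 28*1 - 8 = 20, d_5 = (708 - 20^2)/28 = 308/28 = 11, a_5 = floor((26 + 20)/11) = 4.
  m_6 = 11*4 - 20 = 24, d_6 = (708 - 24^2)/11 = 132/11 = 12, a_6 = floor((26 + 24)/12) = 4.
  m_7 = 12*4 - 24 = 24, d_7 = (708 - 24^2)/12 = 132/12 = 11, a_7 = floor((26 + 24)/11) = 4.
  m_8 = 11*4 - 24 = 20, d_8 = (708 - 20^2)/11 = 308/11 = 28, a_8 = floor((26 + 20)/28) = 1.
  m_9 = 28*1 - 20 = 8, d_9 = (708 - 8^2)/28 = 644/28 = 23, a_9 = floor((26 + 8)/23) = 1.
  m_10 = 23*1 - 8 = 15, d_10 = (708 - 15^2)/23 = 483/23 = 21, a_10 = floor((26 + 15)/21) = 1.
  m_11 = 21*1 - 15 = 6, d_11 = (708 - 6^2)/21 = 672/21 = 32, a_11 = floor((26 + 6)/32) = 1.
  m_12 = 32*1 - 6 = 26, d_12 = (708 - 26^2)/32 = 32/32 = 1, a_12 = floor((26 + 26)/1) = 52.
  m_13 = 1*52 - 26 = 26, d_13 = (708 - 26^2)/1 = 32/1 = 32: (m_13, d_13) = (m_1, d_1) = (26, 32), so from here the quotients repeat a_1, ..., a_12; the period length is 12.
So sqrt(708) = [26; (1, 1, 1, 1, 4, 4, 4, 1, 1, 1, 1, 52)] with period length k = 12.
k is even, so the fundamental solution of x^2 - 708y^2 = 1 is (p_{k-1}, q_{k-1}) = (p_11, q_11); compute convergents through index 11.
Convergents (p_i = a_i*p_{i-1} + p_{i-2}, q_i = a_i*q_{i-1} + q_{i-2} with p_{-2}=0, p_{-1}=1, q_{-2}=1, q_{-1}=0):
  i=0: a_0=26, p_0 = 26*1 + 0 = 26, q_0 = 26*0 + 1 = 1.
  i=1: a_1=1, p_1 = 1*26 + 1 = 27, q_1 = 1*1 + 0 = 1.
  i=2: a_2=1, p_2 = 1*27 + 26 = 53, q_2 = 1*1 + 1 = 2.
  i=3: a_3=1, p_3 = 1*53 + 27 = 80, q_3 = 1*2 + 1 = 3.
  i=4: a_4=1, p_4 = 1*80 + 53 = 133, q_4 = 1*3 + 2 = 5.
  i=5: a_5=4, p_5 = 4*133 + 80 = 612, q_5 = 4*5 + 3 = 23.
  i=6: a_6=4, p_6 = 4*612 + 133 = 2581, q_6 = 4*23 + 5 = 97.
  i=7: a_7=4, p_7 = 4*2581 + 612 = 10936, q_7 = 4*97 + 23 = 411.
  i=8: a_8=1, p_8 = 1*10936 + 2581 = 13517, q_8 = 1*411 + 97 = 508.
  i=9: a_9=1, p_9 = 1*13517 + 10936 = 24453, q_9 = 1*508 + 411 = 919.
  i=10: a_10=1, p_10 = 1*24453 + 13517 = 37970, q_10 = 1*919 + 508 = 1427.
  i=11: a_11=1, p_11 = 1*37970 + 24453 = 62423, q_11 = 1*1427 + 919 = 2346.
Check: 62423^2 - 708*2346^2 = 3896630929 - 3896630928 = 1, so (x, y) = (62423, 2346) solves the equation, and by the theorem it is the least positive solution.

(x, y) = (62423, 2346)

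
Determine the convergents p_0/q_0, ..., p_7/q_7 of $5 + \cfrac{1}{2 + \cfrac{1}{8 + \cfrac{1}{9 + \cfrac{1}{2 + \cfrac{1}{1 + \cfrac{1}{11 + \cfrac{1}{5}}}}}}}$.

Using the convergent recurrence p_i = a_i*p_{i-1} + p_{i-2}, q_i = a_i*q_{i-1} + q_{i-2} with p_{-2}=0, p_{-1}=1, q_{-2}=1, q_{-1}=0:
  i=0: a_0=5, p_0 = 5*1 + 0 = 5, q_0 = 5*0 + 1 = 1.
  i=1: a_1=2, p_1 = 2*5 + 1 = 11, q_1 = 2*1 + 0 = 2.
  i=2: a_2=8, p_2 = 8*11 + 5 = 93, q_2 = 8*2 + 1 = 17.
  i=3: a_3=9, p_3 = 9*93 + 11 = 848, q_3 = 9*17 + 2 = 155.
  i=4: a_4=2, p_4 = 2*848 + 93 = 1789, q_4 = 2*155 + 17 = 327.
  i=5: a_5=1, p_5 = 1*1789 + 848 = 2637, q_5 = 1*327 + 155 = 482.
  i=6: a_6=11, p_6 = 11*2637 + 1789 = 30796, q_6 = 11*482 + 327 = 5629.
  i=7: a_7=5, p_7 = 5*30796 + 2637 = 156617, q_7 = 5*5629 + 482 = 28627.

5/1, 11/2, 93/17, 848/155, 1789/327, 2637/482, 30796/5629, 156617/28627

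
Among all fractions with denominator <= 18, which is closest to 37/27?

11/8

Expand x = 37/27 as a continued fraction with the Euclidean algorithm:
  37 = 1*27 + 10, so a_0 = 1.
  27 = 2*10 + 7, so a_1 = 2.
  10 = 1*7 + 3, so a_2 = 1.
  7 = 2*3 + 1, so a_3 = 2.
  3 = 3*1 + 0, so a_4 = 3.
so x = [1; 2, 1, 2, 3].
Convergents (p_i = a_i*p_{i-1} + p_{i-2}, q_i = a_i*q_{i-1} + q_{i-2} with p_{-2}=0, p_{-1}=1, q_{-2}=1, q_{-1}=0), until the denominator exceeds 18:
  i=0: a_0=1, p_0 = 1*1 + 0 = 1, q_0 = 1*0 + 1 = 1.
  i=1: a_1=2, p_1 = 2*1 + 1 = 3, q_1 = 2*1 + 0 = 2.
  i=2: a_2=1, p_2 = 1*3 + 1 = 4, q_2 = 1*2 + 1 = 3.
  i=3: a_3=2, p_3 = 2*4 + 3 = 11, q_3 = 2*3 + 2 = 8.
  i=4: a_4=3, p_4 = 3*11 + 4 = 37, q_4 = 3*8 + 3 = 27.
q_4 = 27 > 18, so the last convergent with denominator <= 18 is p_3/q_3 = 11/8.
The closest fraction with denominator <= 18 is either p_3/q_3 or the intermediate fraction (k*p_3 + p_2)/(k*q_3 + q_2) with the largest k >= 1 whose denominator stays <= 18; these approach x as k grows, and every other convergent or intermediate fraction in range is farther away.
Largest k: floor((18 - q_2)/q_3) = floor((18 - 3)/8) = 1.
That gives (1*11 + 4)/(1*8 + 3) = 15/11.
Compare the errors: |x - 11/8| = |37*8 - 11*27|/(27*8) = 1/216, and |x - 15/11| = |37*11 - 15*27|/(27*11) = 2/297.
Cross-multiplying, 1*297 = 297 < 432 = 2*216, so 1/216 is smaller: the convergent 11/8 is closer to x than 15/11.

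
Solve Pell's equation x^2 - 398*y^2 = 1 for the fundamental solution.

(x, y) = (399, 20)

First expand sqrt(398) as a continued fraction. With x_i = (sqrt(398) + m_i)/d_i and (m_0, d_0) = (0, 1): a_0 = floor(sqrt(398)) = 19, since 19^2 = 361 <= 398 < 400 = 20^2.
Iterate m_{i+1} = d_i*a_i - m_i, d_{i+1} = (398 - m_{i+1}^2)/d_i, a_{i+1} = floor((a_0 + m_{i+1})/d_{i+1}):
  m_1 = 1*19 - 0 = 19, d_1 = (398 - 19^2)/1 = 37/1 = 37, a_1 = floor((19 + 19)/37) = 1.
  m_2 = 37*1 - 19 = 18, d_2 = (398 - 18^2)/37 = 74/37 = 2, a_2 = floor((19 + 18)/2) = 18.
  m_3 = 2*18 - 18 = 18, d_3 = (398 - 18^2)/2 = 74/2 = 37, a_3 = floor((19 + 18)/37) = 1.
  m_4 = 37*1 - 18 = 19, d_4 = (398 - 19^2)/37 = 37/37 = 1, a_4 = floor((19 + 19)/1) = 38.
  m_5 = 1*38 - 19 = 19, d_5 = (398 - 19^2)/1 = 37/1 = 37: (m_5, d_5) = (m_1, d_1) = (19, 37), so from here the quotients repeat a_1, ..., a_4; the period length is 4.
So sqrt(398) = [19; (1, 18, 1, 38)] with period length k = 4.
k is even, so the fundamental solution of x^2 - 398y^2 = 1 is (p_{k-1}, q_{k-1}) = (p_3, q_3); compute convergents through index 3.
Convergents (p_i = a_i*p_{i-1} + p_{i-2}, q_i = a_i*q_{i-1} + q_{i-2} with p_{-2}=0, p_{-1}=1, q_{-2}=1, q_{-1}=0):
  i=0: a_0=19, p_0 = 19*1 + 0 = 19, q_0 = 19*0 + 1 = 1.
  i=1: a_1=1, p_1 = 1*19 + 1 = 20, q_1 = 1*1 + 0 = 1.
  i=2: a_2=18, p_2 = 18*20 + 19 = 379, q_2 = 18*1 + 1 = 19.
  i=3: a_3=1, p_3 = 1*379 + 20 = 399, q_3 = 1*19 + 1 = 20.
Check: 399^2 - 398*20^2 = 159201 - 159200 = 1, so (x, y) = (399, 20) solves the equation, and by the theorem it is the least positive solution.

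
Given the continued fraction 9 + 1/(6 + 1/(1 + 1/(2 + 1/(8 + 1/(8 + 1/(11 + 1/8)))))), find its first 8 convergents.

9/1, 55/6, 64/7, 183/20, 1528/167, 12407/1356, 138005/15083, 1116447/122020

Using the convergent recurrence p_i = a_i*p_{i-1} + p_{i-2}, q_i = a_i*q_{i-1} + q_{i-2} with p_{-2}=0, p_{-1}=1, q_{-2}=1, q_{-1}=0:
  i=0: a_0=9, p_0 = 9*1 + 0 = 9, q_0 = 9*0 + 1 = 1.
  i=1: a_1=6, p_1 = 6*9 + 1 = 55, q_1 = 6*1 + 0 = 6.
  i=2: a_2=1, p_2 = 1*55 + 9 = 64, q_2 = 1*6 + 1 = 7.
  i=3: a_3=2, p_3 = 2*64 + 55 = 183, q_3 = 2*7 + 6 = 20.
  i=4: a_4=8, p_4 = 8*183 + 64 = 1528, q_4 = 8*20 + 7 = 167.
  i=5: a_5=8, p_5 = 8*1528 + 183 = 12407, q_5 = 8*167 + 20 = 1356.
  i=6: a_6=11, p_6 = 11*12407 + 1528 = 138005, q_6 = 11*1356 + 167 = 15083.
  i=7: a_7=8, p_7 = 8*138005 + 12407 = 1116447, q_7 = 8*15083 + 1356 = 122020.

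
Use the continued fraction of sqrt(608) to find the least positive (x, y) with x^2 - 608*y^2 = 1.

(x, y) = (2737, 111)

First expand sqrt(608) as a continued fraction. With x_i = (sqrt(608) + m_i)/d_i and (m_0, d_0) = (0, 1): a_0 = floor(sqrt(608)) = 24, since 24^2 = 576 <= 608 < 625 = 25^2.
Iterate m_{i+1} = d_i*a_i - m_i, d_{i+1} = (608 - m_{i+1}^2)/d_i, a_{i+1} = floor((a_0 + m_{i+1})/d_{i+1}):
  m_1 = 1*24 - 0 = 24, d_1 = (608 - 24^2)/1 = 32/1 = 32, a_1 = floor((24 + 24)/32) = 1.
  m_2 = 32*1 - 24 = 8, d_2 = (608 - 8^2)/32 = 544/32 = 17, a_2 = floor((24 + 8)/17) = 1.
  m_3 = 17*1 - 8 = 9, d_3 = (608 - 9^2)/17 = 527/17 = 31, a_3 = floor((24 + 9)/31) = 1.
  m_4 = 31*1 - 9 = 22, d_4 = (608 - 22^2)/31 = 124/31 = 4, a_4 = floor((24 + 22)/4) = 11.
  m_5 = 4*11 - 22 = 22, d_5 = (608 - 22^2)/4 = 124/4 = 31, a_5 = floor((24 + 22)/31) = 1.
  m_6 = 31*1 - 22 = 9, d_6 = (608 - 9^2)/31 = 527/31 = 17, a_6 = floor((24 + 9)/17) = 1.
  m_7 = 17*1 - 9 = 8, d_7 = (608 - 8^2)/17 = 544/17 = 32, a_7 = floor((24 + 8)/32) = 1.
  m_8 = 32*1 - 8 = 24, d_8 = (608 - 24^2)/32 = 32/32 = 1, a_8 = floor((24 + 24)/1) = 48.
  m_9 = 1*48 - 24 = 24, d_9 = (608 - 24^2)/1 = 32/1 = 32: (m_9, d_9) = (m_1, d_1) = (24, 32), so from here the quotients repeat a_1, ..., a_8; the period length is 8.
So sqrt(608) = [24; (1, 1, 1, 11, 1, 1, 1, 48)] with period length k = 8.
k is even, so the fundamental solution of x^2 - 608y^2 = 1 is (p_{k-1}, q_{k-1}) = (p_7, q_7); compute convergents through index 7.
Convergents (p_i = a_i*p_{i-1} + p_{i-2}, q_i = a_i*q_{i-1} + q_{i-2} with p_{-2}=0, p_{-1}=1, q_{-2}=1, q_{-1}=0):
  i=0: a_0=24, p_0 = 24*1 + 0 = 24, q_0 = 24*0 + 1 = 1.
  i=1: a_1=1, p_1 = 1*24 + 1 = 25, q_1 = 1*1 + 0 = 1.
  i=2: a_2=1, p_2 = 1*25 + 24 = 49, q_2 = 1*1 + 1 = 2.
  i=3: a_3=1, p_3 = 1*49 + 25 = 74, q_3 = 1*2 + 1 = 3.
  i=4: a_4=11, p_4 = 11*74 + 49 = 863, q_4 = 11*3 + 2 = 35.
  i=5: a_5=1, p_5 = 1*863 + 74 = 937, q_5 = 1*35 + 3 = 38.
  i=6: a_6=1, p_6 = 1*937 + 863 = 1800, q_6 = 1*38 + 35 = 73.
  i=7: a_7=1, p_7 = 1*1800 + 937 = 2737, q_7 = 1*73 + 38 = 111.
Check: 2737^2 - 608*111^2 = 7491169 - 7491168 = 1, so (x, y) = (2737, 111) solves the equation, and by the theorem it is the least positive solution.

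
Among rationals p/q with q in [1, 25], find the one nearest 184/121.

Expand x = 184/121 as a continued fraction with the Euclidean algorithm:
  184 = 1*121 + 63, so a_0 = 1.
  121 = 1*63 + 58, so a_1 = 1.
  63 = 1*58 + 5, so a_2 = 1.
  58 = 11*5 + 3, so a_3 = 11.
  5 = 1*3 + 2, so a_4 = 1.
  3 = 1*2 + 1, so a_5 = 1.
  2 = 2*1 + 0, so a_6 = 2.
so x = [1; 1, 1, 11, 1, 1, 2].
Convergents (p_i = a_i*p_{i-1} + p_{i-2}, q_i = a_i*q_{i-1} + q_{i-2} with p_{-2}=0, p_{-1}=1, q_{-2}=1, q_{-1}=0), until the denominator exceeds 25:
  i=0: a_0=1, p_0 = 1*1 + 0 = 1, q_0 = 1*0 + 1 = 1.
  i=1: a_1=1, p_1 = 1*1 + 1 = 2, q_1 = 1*1 + 0 = 1.
  i=2: a_2=1, p_2 = 1*2 + 1 = 3, q_2 = 1*1 + 1 = 2.
  i=3: a_3=11, p_3 = 11*3 + 2 = 35, q_3 = 11*2 + 1 = 23.
  i=4: a_4=1, p_4 = 1*35 + 3 = 38, q_4 = 1*23 + 2 = 25.
  i=5: a_5=1, p_5 = 1*38 + 35 = 73, q_5 = 1*25 + 23 = 48.
q_5 = 48 > 25, so the last convergent with denominator <= 25 is p_4/q_4 = 38/25.
The closest fraction with denominator <= 25 is either p_4/q_4 or the intermediate fraction (k*p_4 + p_3)/(k*q_4 + q_3) with the largest k >= 1 whose denominator stays <= 25; these approach x as k grows, and every other convergent or intermediate fraction in range is farther away.
Largest k: floor((25 - q_3)/q_4) = floor((25 - 23)/25) = 0.
Since k = 0, no intermediate fraction beyond p_4/q_4 has denominator <= 25, so the convergent 38/25 is the closest (its error is |184*25 - 38*121|/(121*25) = 2/3025).

38/25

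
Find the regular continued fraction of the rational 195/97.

[2; 97]

Run the Euclidean algorithm on 195 and 97; the successive quotients are the partial quotients a_0, a_1, ... (each step inverts the fractional part left over by the previous one):
  195 = 2*97 + 1, so a_0 = 2.
  97 = 97*1 + 0, so a_1 = 97.
The remainder reaches 0 after 2 divisions, so the expansion has 2 partial quotients, read off in order.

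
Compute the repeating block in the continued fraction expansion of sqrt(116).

Write x_i = (sqrt(116) + m_i)/d_i with (m_0, d_0) = (0, 1). a_0 = floor(sqrt(116)) = 10, since 10^2 = 100 <= 116 < 121 = 11^2.
Iterate m_{i+1} = d_i*a_i - m_i, d_{i+1} = (116 - m_{i+1}^2)/d_i, a_{i+1} = floor((a_0 + m_{i+1})/d_{i+1}):
  m_1 = 1*10 - 0 = 10, d_1 = (116 - 10^2)/1 = 16/1 = 16, a_1 = floor((10 + 10)/16) = 1.
  m_2 = 16*1 - 10 = 6, d_2 = (116 - 6^2)/16 = 80/16 = 5, a_2 = floor((10 + 6)/5) = 3.
  m_3 = 5*3 - 6 = 9, d_3 = (116 - 9^2)/5 = 35/5 = 7, a_3 = floor((10 + 9)/7) = 2.
  m_4 = 7*2 - 9 = 5, d_4 = (116 - 5^2)/7 = 91/7 = 13, a_4 = floor((10 + 5)/13) = 1.
  m_5 = 13*1 - 5 = 8, d_5 = (116 - 8^2)/13 = 52/13 = 4, a_5 = floor((10 + 8)/4) = 4.
  m_6 = 4*4 - 8 = 8, d_6 = (116 - 8^2)/4 = 52/4 = 13, a_6 = floor((10 + 8)/13) = 1.
  m_7 = 13*1 - 8 = 5, d_7 = (116 - 5^2)/13 = 91/13 = 7, a_7 = floor((10 + 5)/7) = 2.
  m_8 = 7*2 - 5 = 9, d_8 = (116 - 9^2)/7 = 35/7 = 5, a_8 = floor((10 + 9)/5) = 3.
  m_9 = 5*3 - 9 = 6, d_9 = (116 - 6^2)/5 = 80/5 = 16, a_9 = floor((10 + 6)/16) = 1.
  m_10 = 16*1 - 6 = 10, d_10 = (116 - 10^2)/16 = 16/16 = 1, a_10 = floor((10 + 10)/1) = 20.
  m_11 = 1*20 - 10 = 10, d_11 = (116 - 10^2)/1 = 16/1 = 16: (m_11, d_11) = (m_1, d_1) = (10, 16), so from here the quotients repeat a_1, ..., a_10; the period length is 10.
Hence the expansion of sqrt(116) is a_0 = 10 followed by the repeating block 1, 3, 2, 1, 4, 1, 2, 3, 1, 20 (period 10).

[10; (1, 3, 2, 1, 4, 1, 2, 3, 1, 20)]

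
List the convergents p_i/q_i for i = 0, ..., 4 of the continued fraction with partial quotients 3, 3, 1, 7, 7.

3/1, 10/3, 13/4, 101/31, 720/221

Using the convergent recurrence p_i = a_i*p_{i-1} + p_{i-2}, q_i = a_i*q_{i-1} + q_{i-2} with p_{-2}=0, p_{-1}=1, q_{-2}=1, q_{-1}=0:
  i=0: a_0=3, p_0 = 3*1 + 0 = 3, q_0 = 3*0 + 1 = 1.
  i=1: a_1=3, p_1 = 3*3 + 1 = 10, q_1 = 3*1 + 0 = 3.
  i=2: a_2=1, p_2 = 1*10 + 3 = 13, q_2 = 1*3 + 1 = 4.
  i=3: a_3=7, p_3 = 7*13 + 10 = 101, q_3 = 7*4 + 3 = 31.
  i=4: a_4=7, p_4 = 7*101 + 13 = 720, q_4 = 7*31 + 4 = 221.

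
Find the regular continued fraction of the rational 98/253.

[0; 2, 1, 1, 2, 1, 1, 3, 2]

Run the Euclidean algorithm on 98 and 253; the successive quotients are the partial quotients a_0, a_1, ... (each step inverts the fractional part left over by the previous one):
  98 = 0*253 + 98, so a_0 = 0.
  253 = 2*98 + 57, so a_1 = 2.
  98 = 1*57 + 41, so a_2 = 1.
  57 = 1*41 + 16, so a_3 = 1.
  41 = 2*16 + 9, so a_4 = 2.
  16 = 1*9 + 7, so a_5 = 1.
  9 = 1*7 + 2, so a_6 = 1.
  7 = 3*2 + 1, so a_7 = 3.
  2 = 2*1 + 0, so a_8 = 2.
The remainder reaches 0 after 9 divisions, so the expansion has 9 partial quotients, read off in order.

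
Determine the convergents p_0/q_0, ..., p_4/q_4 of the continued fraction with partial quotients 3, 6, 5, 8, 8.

3/1, 19/6, 98/31, 803/254, 6522/2063

Using the convergent recurrence p_i = a_i*p_{i-1} + p_{i-2}, q_i = a_i*q_{i-1} + q_{i-2} with p_{-2}=0, p_{-1}=1, q_{-2}=1, q_{-1}=0:
  i=0: a_0=3, p_0 = 3*1 + 0 = 3, q_0 = 3*0 + 1 = 1.
  i=1: a_1=6, p_1 = 6*3 + 1 = 19, q_1 = 6*1 + 0 = 6.
  i=2: a_2=5, p_2 = 5*19 + 3 = 98, q_2 = 5*6 + 1 = 31.
  i=3: a_3=8, p_3 = 8*98 + 19 = 803, q_3 = 8*31 + 6 = 254.
  i=4: a_4=8, p_4 = 8*803 + 98 = 6522, q_4 = 8*254 + 31 = 2063.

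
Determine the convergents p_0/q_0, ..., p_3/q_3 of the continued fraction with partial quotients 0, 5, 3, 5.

0/1, 1/5, 3/16, 16/85

Using the convergent recurrence p_i = a_i*p_{i-1} + p_{i-2}, q_i = a_i*q_{i-1} + q_{i-2} with p_{-2}=0, p_{-1}=1, q_{-2}=1, q_{-1}=0:
  i=0: a_0=0, p_0 = 0*1 + 0 = 0, q_0 = 0*0 + 1 = 1.
  i=1: a_1=5, p_1 = 5*0 + 1 = 1, q_1 = 5*1 + 0 = 5.
  i=2: a_2=3, p_2 = 3*1 + 0 = 3, q_2 = 3*5 + 1 = 16.
  i=3: a_3=5, p_3 = 5*3 + 1 = 16, q_3 = 5*16 + 5 = 85.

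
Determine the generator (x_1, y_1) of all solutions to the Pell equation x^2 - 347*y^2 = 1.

First expand sqrt(347) as a continued fraction. With x_i = (sqrt(347) + m_i)/d_i and (m_0, d_0) = (0, 1): a_0 = floor(sqrt(347)) = 18, since 18^2 = 324 <= 347 < 361 = 19^2.
Iterate m_{i+1} = d_i*a_i - m_i, d_{i+1} = (347 - m_{i+1}^2)/d_i, a_{i+1} = floor((a_0 + m_{i+1})/d_{i+1}):
  m_1 = 1*18 - 0 = 18, d_1 = (347 - 18^2)/1 = 23/1 = 23, a_1 = floor((18 + 18)/23) = 1.
  m_2 = 23*1 - 18 = 5, d_2 = (347 - 5^2)/23 = 322/23 = 14, a_2 = floor((18 + 5)/14) = 1.
  m_3 = 14*1 - 5 = 9, d_3 = (347 - 9^2)/14 = 266/14 = 19, a_3 = floor((18 + 9)/19) = 1.
  m_4 = 19*1 - 9 = 10, d_4 = (347 - 10^2)/19 = 247/19 = 13, a_4 = floor((18 + 10)/13) = 2.
  m_5 = 13*2 - 10 = 16, d_5 = (347 - 16^2)/13 = 91/13 = 7, a_5 = floor((18 + 16)/7) = 4.
  m_6 = 7*4 - 16 = 12, d_6 = (347 - 12^2)/7 = 203/7 = 29, a_6 = floor((18 + 12)/29) = 1.
  m_7 = 29*1 - 12 = 17, d_7 = (347 - 17^2)/29 = 58/29 = 2, a_7 = floor((18 + 17)/2) = 17.
  m_8 = 2*17 - 17 = 17, d_8 = (347 - 17^2)/2 = 58/2 = 29, a_8 = floor((18 + 17)/29) = 1.
  m_9 = 29*1 - 17 = 12, d_9 = (347 - 12^2)/29 = 203/29 = 7, a_9 = floor((18 + 12)/7) = 4.
  m_10 = 7*4 - 12 = 16, d_10 = (347 - 16^2)/7 = 91/7 = 13, a_10 = floor((18 + 16)/13) = 2.
  m_11 = 13*2 - 16 = 10, d_11 = (347 - 10^2)/13 = 247/13 = 19, a_11 = floor((18 + 10)/19) = 1.
  m_12 = 19*1 - 10 = 9, d_12 = (347 - 9^2)/19 = 266/19 = 14, a_12 = floor((18 + 9)/14) = 1.
  m_13 = 14*1 - 9 = 5, d_13 = (347 - 5^2)/14 = 322/14 = 23, a_13 = floor((18 + 5)/23) = 1.
  m_14 = 23*1 - 5 = 18, d_14 = (347 - 18^2)/23 = 23/23 = 1, a_14 = floor((18 + 18)/1) = 36.
  m_15 = 1*36 - 18 = 18, d_15 = (347 - 18^2)/1 = 23/1 = 23: (m_15, d_15) = (m_1, d_1) = (18, 23), so from here the quotients repeat a_1, ..., a_14; the period length is 14.
So sqrt(347) = [18; (1, 1, 1, 2, 4, 1, 17, 1, 4, 2, 1, 1, 1, 36)] with period length k = 14.
k is even, so the fundamental solution of x^2 - 347y^2 = 1 is (p_{k-1}, q_{k-1}) = (p_13, q_13); compute convergents through index 13.
Convergents (p_i = a_i*p_{i-1} + p_{i-2}, q_i = a_i*q_{i-1} + q_{i-2} with p_{-2}=0, p_{-1}=1, q_{-2}=1, q_{-1}=0):
  i=0: a_0=18, p_0 = 18*1 + 0 = 18, q_0 = 18*0 + 1 = 1.
  i=1: a_1=1, p_1 = 1*18 + 1 = 19, q_1 = 1*1 + 0 = 1.
  i=2: a_2=1, p_2 = 1*19 + 18 = 37, q_2 = 1*1 + 1 = 2.
  i=3: a_3=1, p_3 = 1*37 + 19 = 56, q_3 = 1*2 + 1 = 3.
  i=4: a_4=2, p_4 = 2*56 + 37 = 149, q_4 = 2*3 + 2 = 8.
  i=5: a_5=4, p_5 = 4*149 + 56 = 652, q_5 = 4*8 + 3 = 35.
  i=6: a_6=1, p_6 = 1*652 + 149 = 801, q_6 = 1*35 + 8 = 43.
  i=7: a_7=17, p_7 = 17*801 + 652 = 14269, q_7 = 17*43 + 35 = 766.
  i=8: a_8=1, p_8 = 1*14269 + 801 = 15070, q_8 = 1*766 + 43 = 809.
  i=9: a_9=4, p_9 = 4*15070 + 14269 = 74549, q_9 = 4*809 + 766 = 4002.
  i=10: a_10=2, p_10 = 2*74549 + 15070 = 164168, q_10 = 2*4002 + 809 = 8813.
  i=11: a_11=1, p_11 = 1*164168 + 74549 = 238717, q_11 = 1*8813 + 4002 = 12815.
  i=12: a_12=1, p_12 = 1*238717 + 164168 = 402885, q_12 = 1*12815 + 8813 = 21628.
  i=13: a_13=1, p_13 = 1*402885 + 238717 = 641602, q_13 = 1*21628 + 12815 = 34443.
Check: 641602^2 - 347*34443^2 = 411653126404 - 411653126403 = 1, so (x, y) = (641602, 34443) solves the equation, and by the theorem it is the least positive solution.

(x, y) = (641602, 34443)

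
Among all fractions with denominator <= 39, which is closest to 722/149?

63/13

Expand x = 722/149 as a continued fraction with the Euclidean algorithm:
  722 = 4*149 + 126, so a_0 = 4.
  149 = 1*126 + 23, so a_1 = 1.
  126 = 5*23 + 11, so a_2 = 5.
  23 = 2*11 + 1, so a_3 = 2.
  11 = 11*1 + 0, so a_4 = 11.
so x = [4; 1, 5, 2, 11].
Convergents (p_i = a_i*p_{i-1} + p_{i-2}, q_i = a_i*q_{i-1} + q_{i-2} with p_{-2}=0, p_{-1}=1, q_{-2}=1, q_{-1}=0), until the denominator exceeds 39:
  i=0: a_0=4, p_0 = 4*1 + 0 = 4, q_0 = 4*0 + 1 = 1.
  i=1: a_1=1, p_1 = 1*4 + 1 = 5, q_1 = 1*1 + 0 = 1.
  i=2: a_2=5, p_2 = 5*5 + 4 = 29, q_2 = 5*1 + 1 = 6.
  i=3: a_3=2, p_3 = 2*29 + 5 = 63, q_3 = 2*6 + 1 = 13.
  i=4: a_4=11, p_4 = 11*63 + 29 = 722, q_4 = 11*13 + 6 = 149.
q_4 = 149 > 39, so the last convergent with denominator <= 39 is p_3/q_3 = 63/13.
The closest fraction with denominator <= 39 is either p_3/q_3 or the intermediate fraction (k*p_3 + p_2)/(k*q_3 + q_2) with the largest k >= 1 whose denominator stays <= 39; these approach x as k grows, and every other convergent or intermediate fraction in range is farther away.
Largest k: floor((39 - q_2)/q_3) = floor((39 - 6)/13) = 2.
That gives (2*63 + 29)/(2*13 + 6) = 155/32.
Compare the errors: |x - 63/13| = |722*13 - 63*149|/(149*13) = 1/1937, and |x - 155/32| = |722*32 - 155*149|/(149*32) = 9/4768.
Cross-multiplying, 1*4768 = 4768 < 17433 = 9*1937, so 1/1937 is smaller: the convergent 63/13 is closer to x than 155/32.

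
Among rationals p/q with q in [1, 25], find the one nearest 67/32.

Expand x = 67/32 as a continued fraction with the Euclidean algorithm:
  67 = 2*32 + 3, so a_0 = 2.
  32 = 10*3 + 2, so a_1 = 10.
  3 = 1*2 + 1, so a_2 = 1.
  2 = 2*1 + 0, so a_3 = 2.
so x = [2; 10, 1, 2].
Convergents (p_i = a_i*p_{i-1} + p_{i-2}, q_i = a_i*q_{i-1} + q_{i-2} with p_{-2}=0, p_{-1}=1, q_{-2}=1, q_{-1}=0), until the denominator exceeds 25:
  i=0: a_0=2, p_0 = 2*1 + 0 = 2, q_0 = 2*0 + 1 = 1.
  i=1: a_1=10, p_1 = 10*2 + 1 = 21, q_1 = 10*1 + 0 = 10.
  i=2: a_2=1, p_2 = 1*21 + 2 = 23, q_2 = 1*10 + 1 = 11.
  i=3: a_3=2, p_3 = 2*23 + 21 = 67, q_3 = 2*11 + 10 = 32.
q_3 = 32 > 25, so the last convergent with denominator <= 25 is p_2/q_2 = 23/11.
The closest fraction with denominator <= 25 is either p_2/q_2 or the intermediate fraction (k*p_2 + p_1)/(k*q_2 + q_1) with the largest k >= 1 whose denominator stays <= 25; these approach x as k grows, and every other convergent or intermediate fraction in range is farther away.
Largest k: floor((25 - q_1)/q_2) = floor((25 - 10)/11) = 1.
That gives (1*23 + 21)/(1*11 + 10) = 44/21.
Compare the errors: |x - 23/11| = |67*11 - 23*32|/(32*11) = 1/352, and |x - 44/21| = |67*21 - 44*32|/(32*21) = 1/672.
Cross-multiplying, 1*352 = 352 < 672 = 1*672, so 1/672 is smaller: the intermediate fraction 44/21 is closer to x than 23/11.

44/21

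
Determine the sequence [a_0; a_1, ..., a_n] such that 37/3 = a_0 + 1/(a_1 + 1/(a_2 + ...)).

[12; 3]

Run the Euclidean algorithm on 37 and 3; the successive quotients are the partial quotients a_0, a_1, ... (each step inverts the fractional part left over by the previous one):
  37 = 12*3 + 1, so a_0 = 12.
  3 = 3*1 + 0, so a_1 = 3.
The remainder reaches 0 after 2 divisions, so the expansion has 2 partial quotients, read off in order.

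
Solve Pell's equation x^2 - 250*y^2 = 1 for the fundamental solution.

First expand sqrt(250) as a continued fraction. With x_i = (sqrt(250) + m_i)/d_i and (m_0, d_0) = (0, 1): a_0 = floor(sqrt(250)) = 15, since 15^2 = 225 <= 250 < 256 = 16^2.
Iterate m_{i+1} = d_i*a_i - m_i, d_{i+1} = (250 - m_{i+1}^2)/d_i, a_{i+1} = floor((a_0 + m_{i+1})/d_{i+1}):
  m_1 = 1*15 - 0 = 15, d_1 = (250 - 15^2)/1 = 25/1 = 25, a_1 = floor((15 + 15)/25) = 1.
  m_2 = 25*1 - 15 = 10, d_2 = (250 - 10^2)/25 = 150/25 = 6, a_2 = floor((15 + 10)/6) = 4.
  m_3 = 6*4 - 10 = 14, d_3 = (250 - 14^2)/6 = 54/6 = 9, a_3 = floor((15 + 14)/9) = 3.
  m_4 = 9*3 - 14 = 13, d_4 = (250 - 13^2)/9 = 81/9 = 9, a_4 = floor((15 + 13)/9) = 3.
  m_5 = 9*3 - 13 = 14, d_5 = (250 - 14^2)/9 = 54/9 = 6, a_5 = floor((15 + 14)/6) = 4.
  m_6 = 6*4 - 14 = 10, d_6 = (250 - 10^2)/6 = 150/6 = 25, a_6 = floor((15 + 10)/25) = 1.
  m_7 = 25*1 - 10 = 15, d_7 = (250 - 15^2)/25 = 25/25 = 1, a_7 = floor((15 + 15)/1) = 30.
  m_8 = 1*30 - 15 = 15, d_8 = (250 - 15^2)/1 = 25/1 = 25: (m_8, d_8) = (m_1, d_1) = (15, 25), so from here the quotients repeat a_1, ..., a_7; the period length is 7.
So sqrt(250) = [15; (1, 4, 3, 3, 4, 1, 30)] with period length k = 7.
k is odd, so (p_{k-1}, q_{k-1}) only solves x^2 - 250y^2 = -1 and the fundamental solution of x^2 - 250y^2 = 1 is (p_{2k-1}, q_{2k-1}) = (p_13, q_13); compute convergents through index 13, running through the period twice.
Convergents (p_i = a_i*p_{i-1} + p_{i-2}, q_i = a_i*q_{i-1} + q_{i-2} with p_{-2}=0, p_{-1}=1, q_{-2}=1, q_{-1}=0):
  i=0: a_0=15, p_0 = 15*1 + 0 = 15, q_0 = 15*0 + 1 = 1.
  i=1: a_1=1, p_1 = 1*15 + 1 = 16, q_1 = 1*1 + 0 = 1.
  i=2: a_2=4, p_2 = 4*16 + 15 = 79, q_2 = 4*1 + 1 = 5.
  i=3: a_3=3, p_3 = 3*79 + 16 = 253, q_3 = 3*5 + 1 = 16.
  i=4: a_4=3, p_4 = 3*253 + 79 = 838, q_4 = 3*16 + 5 = 53.
  i=5: a_5=4, p_5 = 4*838 + 253 = 3605, q_5 = 4*53 + 16 = 228.
  i=6: a_6=1, p_6 = 1*3605 + 838 = 4443, q_6 = 1*228 + 53 = 281.
  i=7: a_7=30, p_7 = 30*4443 + 3605 = 136895, q_7 = 30*281 + 228 = 8658.
  i=8: a_8=1, p_8 = 1*136895 + 4443 = 141338, q_8 = 1*8658 + 281 = 8939.
  i=9: a_9=4, p_9 = 4*141338 + 136895 = 702247, q_9 = 4*8939 + 8658 = 44414.
  i=10: a_10=3, p_10 = 3*702247 + 141338 = 2248079, q_10 = 3*44414 + 8939 = 142181.
  i=11: a_11=3, p_11 = 3*2248079 + 702247 = 7446484, q_11 = 3*142181 + 44414 = 470957.
  i=12: a_12=4, p_12 = 4*7446484 + 2248079 = 32034015, q_12 = 4*470957 + 142181 = 2026009.
  i=13: a_13=1, p_13 = 1*32034015 + 7446484 = 39480499, q_13 = 1*2026009 + 470957 = 2496966.
Indeed p_6^2 - 250*q_6^2 = 19740249 - 19740250 = -1, not +1.
Check: 39480499^2 - 250*2496966^2 = 1558709801289001 - 1558709801289000 = 1, so (x, y) = (39480499, 2496966) solves the equation, and by the theorem it is the least positive solution.

(x, y) = (39480499, 2496966)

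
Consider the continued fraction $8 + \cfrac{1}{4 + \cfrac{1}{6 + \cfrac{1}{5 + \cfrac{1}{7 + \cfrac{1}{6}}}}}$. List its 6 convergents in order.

8/1, 33/4, 206/25, 1063/129, 7647/928, 46945/5697

Using the convergent recurrence p_i = a_i*p_{i-1} + p_{i-2}, q_i = a_i*q_{i-1} + q_{i-2} with p_{-2}=0, p_{-1}=1, q_{-2}=1, q_{-1}=0:
  i=0: a_0=8, p_0 = 8*1 + 0 = 8, q_0 = 8*0 + 1 = 1.
  i=1: a_1=4, p_1 = 4*8 + 1 = 33, q_1 = 4*1 + 0 = 4.
  i=2: a_2=6, p_2 = 6*33 + 8 = 206, q_2 = 6*4 + 1 = 25.
  i=3: a_3=5, p_3 = 5*206 + 33 = 1063, q_3 = 5*25 + 4 = 129.
  i=4: a_4=7, p_4 = 7*1063 + 206 = 7647, q_4 = 7*129 + 25 = 928.
  i=5: a_5=6, p_5 = 6*7647 + 1063 = 46945, q_5 = 6*928 + 129 = 5697.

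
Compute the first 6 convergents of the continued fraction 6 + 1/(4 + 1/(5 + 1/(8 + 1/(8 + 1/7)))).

6/1, 25/4, 131/21, 1073/172, 8715/1397, 62078/9951

Using the convergent recurrence p_i = a_i*p_{i-1} + p_{i-2}, q_i = a_i*q_{i-1} + q_{i-2} with p_{-2}=0, p_{-1}=1, q_{-2}=1, q_{-1}=0:
  i=0: a_0=6, p_0 = 6*1 + 0 = 6, q_0 = 6*0 + 1 = 1.
  i=1: a_1=4, p_1 = 4*6 + 1 = 25, q_1 = 4*1 + 0 = 4.
  i=2: a_2=5, p_2 = 5*25 + 6 = 131, q_2 = 5*4 + 1 = 21.
  i=3: a_3=8, p_3 = 8*131 + 25 = 1073, q_3 = 8*21 + 4 = 172.
  i=4: a_4=8, p_4 = 8*1073 + 131 = 8715, q_4 = 8*172 + 21 = 1397.
  i=5: a_5=7, p_5 = 7*8715 + 1073 = 62078, q_5 = 7*1397 + 172 = 9951.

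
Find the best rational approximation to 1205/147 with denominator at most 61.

500/61

Expand x = 1205/147 as a continued fraction with the Euclidean algorithm:
  1205 = 8*147 + 29, so a_0 = 8.
  147 = 5*29 + 2, so a_1 = 5.
  29 = 14*2 + 1, so a_2 = 14.
  2 = 2*1 + 0, so a_3 = 2.
so x = [8; 5, 14, 2].
Convergents (p_i = a_i*p_{i-1} + p_{i-2}, q_i = a_i*q_{i-1} + q_{i-2} with p_{-2}=0, p_{-1}=1, q_{-2}=1, q_{-1}=0), until the denominator exceeds 61:
  i=0: a_0=8, p_0 = 8*1 + 0 = 8, q_0 = 8*0 + 1 = 1.
  i=1: a_1=5, p_1 = 5*8 + 1 = 41, q_1 = 5*1 + 0 = 5.
  i=2: a_2=14, p_2 = 14*41 + 8 = 582, q_2 = 14*5 + 1 = 71.
q_2 = 71 > 61, so the last convergent with denominator <= 61 is p_1/q_1 = 41/5.
The closest fraction with denominator <= 61 is either p_1/q_1 or the intermediate fraction (k*p_1 + p_0)/(k*q_1 + q_0) with the largest k >= 1 whose denominator stays <= 61; these approach x as k grows, and every other convergent or intermediate fraction in range is farther away.
Largest k: floor((61 - q_0)/q_1) = floor((61 - 1)/5) = 12.
That gives (12*41 + 8)/(12*5 + 1) = 500/61.
Compare the errors: |x - 41/5| = |1205*5 - 41*147|/(147*5) = 2/735, and |x - 500/61| = |1205*61 - 500*147|/(147*61) = 5/8967.
Cross-multiplying, 5*735 = 3675 < 17934 = 2*8967, so 5/8967 is smaller: the intermediate fraction 500/61 is closer to x than 41/5.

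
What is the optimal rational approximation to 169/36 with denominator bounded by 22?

Expand x = 169/36 as a continued fraction with the Euclidean algorithm:
  169 = 4*36 + 25, so a_0 = 4.
  36 = 1*25 + 11, so a_1 = 1.
  25 = 2*11 + 3, so a_2 = 2.
  11 = 3*3 + 2, so a_3 = 3.
  3 = 1*2 + 1, so a_4 = 1.
  2 = 2*1 + 0, so a_5 = 2.
so x = [4; 1, 2, 3, 1, 2].
Convergents (p_i = a_i*p_{i-1} + p_{i-2}, q_i = a_i*q_{i-1} + q_{i-2} with p_{-2}=0, p_{-1}=1, q_{-2}=1, q_{-1}=0), until the denominator exceeds 22:
  i=0: a_0=4, p_0 = 4*1 + 0 = 4, q_0 = 4*0 + 1 = 1.
  i=1: a_1=1, p_1 = 1*4 + 1 = 5, q_1 = 1*1 + 0 = 1.
  i=2: a_2=2, p_2 = 2*5 + 4 = 14, q_2 = 2*1 + 1 = 3.
  i=3: a_3=3, p_3 = 3*14 + 5 = 47, q_3 = 3*3 + 1 = 10.
  i=4: a_4=1, p_4 = 1*47 + 14 = 61, q_4 = 1*10 + 3 = 13.
  i=5: a_5=2, p_5 = 2*61 + 47 = 169, q_5 = 2*13 + 10 = 36.
q_5 = 36 > 22, so the last convergent with denominator <= 22 is p_4/q_4 = 61/13.
The closest fraction with denominator <= 22 is either p_4/q_4 or the intermediate fraction (k*p_4 + p_3)/(k*q_4 + q_3) with the largest k >= 1 whose denominator stays <= 22; these approach x as k grows, and every other convergent or intermediate fraction in range is farther away.
Largest k: floor((22 - q_3)/q_4) = floor((22 - 10)/13) = 0.
Since k = 0, no intermediate fraction beyond p_4/q_4 has denominator <= 22, so the convergent 61/13 is the closest (its error is |169*13 - 61*36|/(36*13) = 1/468).

61/13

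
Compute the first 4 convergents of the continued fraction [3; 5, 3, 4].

Using the convergent recurrence p_i = a_i*p_{i-1} + p_{i-2}, q_i = a_i*q_{i-1} + q_{i-2} with p_{-2}=0, p_{-1}=1, q_{-2}=1, q_{-1}=0:
  i=0: a_0=3, p_0 = 3*1 + 0 = 3, q_0 = 3*0 + 1 = 1.
  i=1: a_1=5, p_1 = 5*3 + 1 = 16, q_1 = 5*1 + 0 = 5.
  i=2: a_2=3, p_2 = 3*16 + 3 = 51, q_2 = 3*5 + 1 = 16.
  i=3: a_3=4, p_3 = 4*51 + 16 = 220, q_3 = 4*16 + 5 = 69.

3/1, 16/5, 51/16, 220/69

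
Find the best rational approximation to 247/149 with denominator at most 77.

Expand x = 247/149 as a continued fraction with the Euclidean algorithm:
  247 = 1*149 + 98, so a_0 = 1.
  149 = 1*98 + 51, so a_1 = 1.
  98 = 1*51 + 47, so a_2 = 1.
  51 = 1*47 + 4, so a_3 = 1.
  47 = 11*4 + 3, so a_4 = 11.
  4 = 1*3 + 1, so a_5 = 1.
  3 = 3*1 + 0, so a_6 = 3.
so x = [1; 1, 1, 1, 11, 1, 3].
Convergents (p_i = a_i*p_{i-1} + p_{i-2}, q_i = a_i*q_{i-1} + q_{i-2} with p_{-2}=0, p_{-1}=1, q_{-2}=1, q_{-1}=0), until the denominator exceeds 77:
  i=0: a_0=1, p_0 = 1*1 + 0 = 1, q_0 = 1*0 + 1 = 1.
  i=1: a_1=1, p_1 = 1*1 + 1 = 2, q_1 = 1*1 + 0 = 1.
  i=2: a_2=1, p_2 = 1*2 + 1 = 3, q_2 = 1*1 + 1 = 2.
  i=3: a_3=1, p_3 = 1*3 + 2 = 5, q_3 = 1*2 + 1 = 3.
  i=4: a_4=11, p_4 = 11*5 + 3 = 58, q_4 = 11*3 + 2 = 35.
  i=5: a_5=1, p_5 = 1*58 + 5 = 63, q_5 = 1*35 + 3 = 38.
  i=6: a_6=3, p_6 = 3*63 + 58 = 247, q_6 = 3*38 + 35 = 149.
q_6 = 149 > 77, so the last convergent with denominator <= 77 is p_5/q_5 = 63/38.
The closest fraction with denominator <= 77 is either p_5/q_5 or the intermediate fraction (k*p_5 + p_4)/(k*q_5 + q_4) with the largest k >= 1 whose denominator stays <= 77; these approach x as k grows, and every other convergent or intermediate fraction in range is farther away.
Largest k: floor((77 - q_4)/q_5) = floor((77 - 35)/38) = 1.
That gives (1*63 + 58)/(1*38 + 35) = 121/73.
Compare the errors: |x - 63/38| = |247*38 - 63*149|/(149*38) = 1/5662, and |x - 121/73| = |247*73 - 121*149|/(149*73) = 2/10877.
Cross-multiplying, 1*10877 = 10877 < 11324 = 2*5662, so 1/5662 is smaller: the convergent 63/38 is closer to x than 121/73.

63/38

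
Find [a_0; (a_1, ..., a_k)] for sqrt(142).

[11; (1, 10, 1, 22)]

Write x_i = (sqrt(142) + m_i)/d_i with (m_0, d_0) = (0, 1). a_0 = floor(sqrt(142)) = 11, since 11^2 = 121 <= 142 < 144 = 12^2.
Iterate m_{i+1} = d_i*a_i - m_i, d_{i+1} = (142 - m_{i+1}^2)/d_i, a_{i+1} = floor((a_0 + m_{i+1})/d_{i+1}):
  m_1 = 1*11 - 0 = 11, d_1 = (142 - 11^2)/1 = 21/1 = 21, a_1 = floor((11 + 11)/21) = 1.
  m_2 = 21*1 - 11 = 10, d_2 = (142 - 10^2)/21 = 42/21 = 2, a_2 = floor((11 + 10)/2) = 10.
  m_3 = 2*10 - 10 = 10, d_3 = (142 - 10^2)/2 = 42/2 = 21, a_3 = floor((11 + 10)/21) = 1.
  m_4 = 21*1 - 10 = 11, d_4 = (142 - 11^2)/21 = 21/21 = 1, a_4 = floor((11 + 11)/1) = 22.
  m_5 = 1*22 - 11 = 11, d_5 = (142 - 11^2)/1 = 21/1 = 21: (m_5, d_5) = (m_1, d_1) = (11, 21), so from here the quotients repeat a_1, ..., a_4; the period length is 4.
Hence the expansion of sqrt(142) is a_0 = 11 followed by the repeating block 1, 10, 1, 22 (period 4).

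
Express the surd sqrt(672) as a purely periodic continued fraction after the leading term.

Write x_i = (sqrt(672) + m_i)/d_i with (m_0, d_0) = (0, 1). a_0 = floor(sqrt(672)) = 25, since 25^2 = 625 <= 672 < 676 = 26^2.
Iterate m_{i+1} = d_i*a_i - m_i, d_{i+1} = (672 - m_{i+1}^2)/d_i, a_{i+1} = floor((a_0 + m_{i+1})/d_{i+1}):
  m_1 = 1*25 - 0 = 25, d_1 = (672 - 25^2)/1 = 47/1 = 47, a_1 = floor((25 + 25)/47) = 1.
  m_2 = 47*1 - 25 = 22, d_2 = (672 - 22^2)/47 = 188/47 = 4, a_2 = floor((25 + 22)/4) = 11.
  m_3 = 4*11 - 22 = 22, d_3 = (672 - 22^2)/4 = 188/4 = 47, a_3 = floor((25 + 22)/47) = 1.
  m_4 = 47*1 - 22 = 25, d_4 = (672 - 25^2)/47 = 47/47 = 1, a_4 = floor((25 + 25)/1) = 50.
  m_5 = 1*50 - 25 = 25, d_5 = (672 - 25^2)/1 = 47/1 = 47: (m_5, d_5) = (m_1, d_1) = (25, 47), so from here the quotients repeat a_1, ..., a_4; the period length is 4.
Hence the expansion of sqrt(672) is a_0 = 25 followed by the repeating block 1, 11, 1, 50 (period 4).

[25; (1, 11, 1, 50)]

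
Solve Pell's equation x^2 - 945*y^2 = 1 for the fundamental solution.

(x, y) = (275561, 8964)

First expand sqrt(945) as a continued fraction. With x_i = (sqrt(945) + m_i)/d_i and (m_0, d_0) = (0, 1): a_0 = floor(sqrt(945)) = 30, since 30^2 = 900 <= 945 < 961 = 31^2.
Iterate m_{i+1} = d_i*a_i - m_i, d_{i+1} = (945 - m_{i+1}^2)/d_i, a_{i+1} = floor((a_0 + m_{i+1})/d_{i+1}):
  m_1 = 1*30 - 0 = 30, d_1 = (945 - 30^2)/1 = 45/1 = 45, a_1 = floor((30 + 30)/45) = 1.
  m_2 = 45*1 - 30 = 15, d_2 = (945 - 15^2)/45 = 720/45 = 16, a_2 = floor((30 + 15)/16) = 2.
  m_3 = 16*2 - 15 = 17, d_3 = (945 - 17^2)/16 = 656/16 = 41, a_3 = floor((30 + 17)/41) = 1.
  m_4 = 41*1 - 17 = 24, d_4 = (945 - 24^2)/41 = 369/41 = 9, a_4 = floor((30 + 24)/9) = 6.
  m_5 = 9*6 - 24 = 30, d_5 = (945 - 30^2)/9 = 45/9 = 5, a_5 = floor((30 + 30)/5) = 12.
  m_6 = 5*12 - 30 = 30, d_6 = (945 - 30^2)/5 = 45/5 = 9, a_6 = floor((30 + 30)/9) = 6.
  m_7 = 9*6 - 30 = 24, d_7 = (945 - 24^2)/9 = 369/9 = 41, a_7 = floor((30 + 24)/41) = 1.
  m_8 = 41*1 - 24 = 17, d_8 = (945 - 17^2)/41 = 656/41 = 16, a_8 = floor((30 + 17)/16) = 2.
  m_9 = 16*2 - 17 = 15, d_9 = (945 - 15^2)/16 = 720/16 = 45, a_9 = floor((30 + 15)/45) = 1.
  m_10 = 45*1 - 15 = 30, d_10 = (945 - 30^2)/45 = 45/45 = 1, a_10 = floor((30 + 30)/1) = 60.
  m_11 = 1*60 - 30 = 30, d_11 = (945 - 30^2)/1 = 45/1 = 45: (m_11, d_11) = (m_1, d_1) = (30, 45), so from here the quotients repeat a_1, ..., a_10; the period length is 10.
So sqrt(945) = [30; (1, 2, 1, 6, 12, 6, 1, 2, 1, 60)] with period length k = 10.
k is even, so the fundamental solution of x^2 - 945y^2 = 1 is (p_{k-1}, q_{k-1}) = (p_9, q_9); compute convergents through index 9.
Convergents (p_i = a_i*p_{i-1} + p_{i-2}, q_i = a_i*q_{i-1} + q_{i-2} with p_{-2}=0, p_{-1}=1, q_{-2}=1, q_{-1}=0):
  i=0: a_0=30, p_0 = 30*1 + 0 = 30, q_0 = 30*0 + 1 = 1.
  i=1: a_1=1, p_1 = 1*30 + 1 = 31, q_1 = 1*1 + 0 = 1.
  i=2: a_2=2, p_2 = 2*31 + 30 = 92, q_2 = 2*1 + 1 = 3.
  i=3: a_3=1, p_3 = 1*92 + 31 = 123, q_3 = 1*3 + 1 = 4.
  i=4: a_4=6, p_4 = 6*123 + 92 = 830, q_4 = 6*4 + 3 = 27.
  i=5: a_5=12, p_5 = 12*830 + 123 = 10083, q_5 = 12*27 + 4 = 328.
  i=6: a_6=6, p_6 = 6*10083 + 830 = 61328, q_6 = 6*328 + 27 = 1995.
  i=7: a_7=1, p_7 = 1*61328 + 10083 = 71411, q_7 = 1*1995 + 328 = 2323.
  i=8: a_8=2, p_8 = 2*71411 + 61328 = 204150, q_8 = 2*2323 + 1995 = 6641.
  i=9: a_9=1, p_9 = 1*204150 + 71411 = 275561, q_9 = 1*6641 + 2323 = 8964.
Check: 275561^2 - 945*8964^2 = 75933864721 - 75933864720 = 1, so (x, y) = (275561, 8964) solves the equation, and by the theorem it is the least positive solution.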